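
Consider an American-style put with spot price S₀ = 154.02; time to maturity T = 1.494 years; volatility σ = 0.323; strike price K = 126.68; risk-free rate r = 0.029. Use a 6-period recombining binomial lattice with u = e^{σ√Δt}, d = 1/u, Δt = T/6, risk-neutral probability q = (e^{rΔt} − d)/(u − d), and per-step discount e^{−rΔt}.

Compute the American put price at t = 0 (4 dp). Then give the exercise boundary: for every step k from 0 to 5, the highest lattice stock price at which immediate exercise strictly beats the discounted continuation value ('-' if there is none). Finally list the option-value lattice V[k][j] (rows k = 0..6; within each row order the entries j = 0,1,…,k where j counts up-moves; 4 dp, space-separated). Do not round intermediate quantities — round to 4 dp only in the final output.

params: Δt=0.24900 u=1.17489 d=0.85114 q=0.48218 e^(-rΔt)=0.99281
t_6 payoffs: 68.1217 45.8478 15.1014 0.0000 0.0000 0.0000 0.0000
t_5: node(5,0) S=68.7997 payoff=57.8803 vs cont=56.9689 → 57.8803 [stop]  node(5,1) S=94.9692 payoff=31.7108 vs cont=30.7994 → 31.7108 [stop]  node(5,2) S=131.0928 payoff=0.0000 vs cont=7.7636 → 7.7636 [wait]  node(5,3) S=180.9569 payoff=0.0000 vs cont=0.0000 → 0.0000 [wait]  node(5,4) S=249.7880 payoff=0.0000 vs cont=0.0000 → 0.0000 [wait]  node(5,5) S=344.8005 payoff=0.0000 vs cont=0.0000 → 0.0000 [wait]  ⇒ S*(5)=94.9692
t_4: node(4,0) S=80.8322 payoff=45.8478 vs cont=44.9363 → 45.8478 [stop]  node(4,1) S=111.5786 payoff=15.1014 vs cont=20.0189 → 20.0189 [wait]  node(4,2) S=154.0200 payoff=0.0000 vs cont=3.9912 → 3.9912 [wait]  node(4,3) S=212.6050 payoff=0.0000 vs cont=0.0000 → 0.0000 [wait]  node(4,4) S=293.4740 payoff=0.0000 vs cont=0.0000 → 0.0000 [wait]  ⇒ S*(4)=80.8322
t_3: node(3,0) S=94.9692 payoff=31.7108 vs cont=33.1534 → 33.1534 [wait]  node(3,1) S=131.0928 payoff=0.0000 vs cont=12.2023 → 12.2023 [wait]  node(3,2) S=180.9569 payoff=0.0000 vs cont=2.0519 → 2.0519 [wait]  node(3,3) S=249.7880 payoff=0.0000 vs cont=0.0000 → 0.0000 [wait]  ⇒ S*(3)=-
t_2: node(2,0) S=111.5786 payoff=15.1014 vs cont=22.8854 → 22.8854 [wait]  node(2,1) S=154.0200 payoff=0.0000 vs cont=7.2554 → 7.2554 [wait]  node(2,2) S=212.6050 payoff=0.0000 vs cont=1.0549 → 1.0549 [wait]  ⇒ S*(2)=-
t_1: node(1,0) S=131.0928 payoff=0.0000 vs cont=15.2385 → 15.2385 [wait]  node(1,1) S=180.9569 payoff=0.0000 vs cont=4.2350 → 4.2350 [wait]  ⇒ S*(1)=-
t_0: node(0,0) S=154.0200 payoff=0.0000 vs cont=9.8614 → 9.8614 [wait]  ⇒ S*(0)=-

price = 9.8614
boundary = - - - - 80.8322 94.9692
tree:
9.8614
15.2385 4.2350
22.8854 7.2554 1.0549
33.1534 12.2023 2.0519 0.0000
45.8478 20.0189 3.9912 0.0000 0.0000
57.8803 31.7108 7.7636 0.0000 0.0000 0.0000
68.1217 45.8478 15.1014 0.0000 0.0000 0.0000 0.0000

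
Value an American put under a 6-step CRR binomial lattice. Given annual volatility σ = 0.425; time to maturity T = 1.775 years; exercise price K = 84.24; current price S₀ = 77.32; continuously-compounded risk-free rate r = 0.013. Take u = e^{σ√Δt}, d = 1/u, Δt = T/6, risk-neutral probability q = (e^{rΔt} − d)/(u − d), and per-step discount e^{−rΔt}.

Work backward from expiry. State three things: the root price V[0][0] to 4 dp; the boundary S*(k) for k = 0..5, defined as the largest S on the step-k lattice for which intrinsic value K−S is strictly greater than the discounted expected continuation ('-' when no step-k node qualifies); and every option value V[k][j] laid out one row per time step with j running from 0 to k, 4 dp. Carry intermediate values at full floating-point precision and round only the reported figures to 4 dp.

Δt=0.29583  u=1.26006  d=0.79361  q=0.45073  discount=0.99616
step 6 (expiry): payoffs max(K−S,0) = 64.9229 53.5691 35.5422 6.9200 0.0000 0.0000 0.0000
step 5: (k=5,j=0): S=24.3408, (K−S)⁺=59.8992, hold=59.5759 ⇒ V=59.8992 exercise | (k=5,j=1): S=38.6471, (K−S)⁺=45.5929, hold=45.2695 ⇒ V=45.5929 exercise | (k=5,j=2): S=61.3621, (K−S)⁺=22.8779, hold=22.5545 ⇒ V=22.8779 exercise | (k=5,j=3): S=97.4279, (K−S)⁺=0.0000, hold=3.7864 ⇒ V=3.7864 continue | (k=5,j=4): S=154.6914, (K−S)⁺=0.0000, hold=0.0000 ⇒ V=0.0000 continue | (k=5,j=5): S=245.6118, (K−S)⁺=0.0000, hold=0.0000 ⇒ V=0.0000 continue  boundary S*=61.3621
step 4: (k=4,j=0): S=30.6709, (K−S)⁺=53.5691, hold=53.2458 ⇒ V=53.5691 exercise | (k=4,j=1): S=48.6978, (K−S)⁺=35.5422, hold=35.2189 ⇒ V=35.5422 exercise | (k=4,j=2): S=77.3200, (K−S)⁺=6.9200, hold=14.2180 ⇒ V=14.2180 continue | (k=4,j=3): S=122.7651, (K−S)⁺=0.0000, hold=2.0718 ⇒ V=2.0718 continue | (k=4,j=4): S=194.9206, (K−S)⁺=0.0000, hold=0.0000 ⇒ V=0.0000 continue  boundary S*=48.6978
step 3: (k=3,j=0): S=38.6471, (K−S)⁺=45.5929, hold=45.2695 ⇒ V=45.5929 exercise | (k=3,j=1): S=61.3621, (K−S)⁺=22.8779, hold=25.8313 ⇒ V=25.8313 continue | (k=3,j=2): S=97.4279, (K−S)⁺=0.0000, hold=8.7098 ⇒ V=8.7098 continue | (k=3,j=3): S=154.6914, (K−S)⁺=0.0000, hold=1.1336 ⇒ V=1.1336 continue  boundary S*=38.6471
step 2: (k=2,j=0): S=48.6978, (K−S)⁺=35.5422, hold=36.5450 ⇒ V=36.5450 continue | (k=2,j=1): S=77.3200, (K−S)⁺=6.9200, hold=18.0447 ⇒ V=18.0447 continue | (k=2,j=2): S=122.7651, (K−S)⁺=0.0000, hold=5.2747 ⇒ V=5.2747 continue  boundary S*=-
step 1: (k=1,j=0): S=61.3621, (K−S)⁺=22.8779, hold=28.0981 ⇒ V=28.0981 continue | (k=1,j=1): S=97.4279, (K−S)⁺=0.0000, hold=12.2417 ⇒ V=12.2417 continue  boundary S*=-
step 0: (k=0,j=0): S=77.3200, (K−S)⁺=6.9200, hold=20.8708 ⇒ V=20.8708 continue  boundary S*=-

price = 20.8708
boundary = - - - 38.6471 48.6978 61.3621
tree:
20.8708
28.0981 12.2417
36.5450 18.0447 5.2747
45.5929 25.8313 8.7098 1.1336
53.5691 35.5422 14.2180 2.0718 0.0000
59.8992 45.5929 22.8779 3.7864 0.0000 0.0000
64.9229 53.5691 35.5422 6.9200 0.0000 0.0000 0.0000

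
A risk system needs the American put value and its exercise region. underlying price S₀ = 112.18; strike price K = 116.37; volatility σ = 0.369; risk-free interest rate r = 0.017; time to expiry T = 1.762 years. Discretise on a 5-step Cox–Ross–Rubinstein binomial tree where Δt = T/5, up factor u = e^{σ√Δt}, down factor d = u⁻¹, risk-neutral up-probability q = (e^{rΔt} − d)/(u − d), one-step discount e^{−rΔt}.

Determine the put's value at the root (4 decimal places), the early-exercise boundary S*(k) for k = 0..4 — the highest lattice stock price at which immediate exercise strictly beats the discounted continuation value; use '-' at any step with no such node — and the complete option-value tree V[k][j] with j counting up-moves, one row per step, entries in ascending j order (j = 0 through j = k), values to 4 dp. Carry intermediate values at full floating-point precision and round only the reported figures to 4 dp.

Δt=0.35240  u=1.24489  d=0.80328  q=0.45906  discount=0.99403
step 5 (expiry): payoffs max(K−S,0) = 78.8508 58.2242 26.2579 0.0000 0.0000 0.0000
step 4: (k=4,j=0): S=46.7074, (K−S)⁺=69.6626, hold=68.9675 ⇒ V=69.6626 exercise | (k=4,j=1): S=72.3853, (K−S)⁺=43.9847, hold=43.2896 ⇒ V=43.9847 exercise | (k=4,j=2): S=112.1800, (K−S)⁺=4.1900, hold=14.1191 ⇒ V=14.1191 continue | (k=4,j=3): S=173.8522, (K−S)⁺=0.0000, hold=0.0000 ⇒ V=0.0000 continue | (k=4,j=4): S=269.4295, (K−S)⁺=0.0000, hold=0.0000 ⇒ V=0.0000 continue  boundary S*=72.3853
step 3: (k=3,j=0): S=58.1458, (K−S)⁺=58.2242, hold=57.5292 ⇒ V=58.2242 exercise | (k=3,j=1): S=90.1121, (K−S)⁺=26.2579, hold=30.0937 ⇒ V=30.0937 continue | (k=3,j=2): S=139.6522, (K−S)⁺=0.0000, hold=7.5919 ⇒ V=7.5919 continue | (k=3,j=3): S=216.4277, (K−S)⁺=0.0000, hold=0.0000 ⇒ V=0.0000 continue  boundary S*=58.1458
step 2: (k=2,j=0): S=72.3853, (K−S)⁺=43.9847, hold=45.0399 ⇒ V=45.0399 continue | (k=2,j=1): S=112.1800, (K−S)⁺=4.1900, hold=19.6459 ⇒ V=19.6459 continue | (k=2,j=2): S=173.8522, (K−S)⁺=0.0000, hold=4.0822 ⇒ V=4.0822 continue  boundary S*=-
step 1: (k=1,j=0): S=90.1121, (K−S)⁺=26.2579, hold=33.1831 ⇒ V=33.1831 continue | (k=1,j=1): S=139.6522, (K−S)⁺=0.0000, hold=12.4266 ⇒ V=12.4266 continue  boundary S*=-
step 0: (k=0,j=0): S=112.1800, (K−S)⁺=4.1900, hold=23.5133 ⇒ V=23.5133 continue  boundary S*=-

price = 23.5133
boundary = - - - 58.1458 72.3853
tree:
23.5133
33.1831 12.4266
45.0399 19.6459 4.0822
58.2242 30.0937 7.5919 0.0000
69.6626 43.9847 14.1191 0.0000 0.0000
78.8508 58.2242 26.2579 0.0000 0.0000 0.0000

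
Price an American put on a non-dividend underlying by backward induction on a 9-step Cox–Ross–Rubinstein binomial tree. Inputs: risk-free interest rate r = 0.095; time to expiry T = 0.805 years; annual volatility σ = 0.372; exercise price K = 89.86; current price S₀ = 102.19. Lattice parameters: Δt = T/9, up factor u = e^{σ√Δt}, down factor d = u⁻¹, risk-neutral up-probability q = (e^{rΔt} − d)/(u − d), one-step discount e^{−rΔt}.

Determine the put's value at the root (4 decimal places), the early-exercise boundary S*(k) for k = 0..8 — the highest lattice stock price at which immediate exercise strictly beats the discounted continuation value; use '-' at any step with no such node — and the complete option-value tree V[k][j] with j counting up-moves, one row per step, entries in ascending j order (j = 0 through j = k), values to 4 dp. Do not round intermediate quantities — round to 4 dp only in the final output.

price = 5.2540
boundary = - - - - 65.4845 58.5897 65.4845 73.1907 65.4845
tree:
5.2540
8.0813 2.6307
12.0857 4.3765 1.0006
17.4916 7.1038 1.8343 0.2180
24.3755 11.1830 3.3109 0.4490 0.0000
31.2703 16.9326 5.8566 0.9252 0.0000 0.0000
37.4392 24.3755 10.0785 1.9061 0.0000 0.0000 0.0000
42.9585 31.2703 16.6693 3.9270 0.0000 0.0000 0.0000 0.0000
47.8968 37.4392 24.3755 8.0908 0.0000 0.0000 0.0000 0.0000 0.0000
52.3151 42.9585 31.2703 16.6693 0.0000 0.0000 0.0000 0.0000 0.0000 0.0000

Δt=0.08944, u=1.11768, d=0.89471, q=0.51049, disc=e^(-rΔt)=0.99154
k=9 terminal: V=max(K-S,0) → 52.3151 42.9585 31.2703 16.6693 0.0000 0.0000 0.0000 0.0000 0.0000 0.0000
k=8: j=0 S=41.9632 intr=47.8968 cont=47.1364 V=47.8968[EX]; j=1 S=52.4208 intr=37.4392 cont=36.6789 V=37.4392[EX]; j=2 S=65.4845 intr=24.3755 cont=23.6152 V=24.3755[EX]; j=3 S=81.8038 intr=8.0562 cont=8.0908 V=8.0908[hold]; j=4 S=102.1900 intr=0.0000 cont=0.0000 V=0.0000[hold]; j=5 S=127.6566 intr=0.0000 cont=0.0000 V=0.0000[hold]; j=6 S=159.4697 intr=0.0000 cont=0.0000 V=0.0000[hold]; j=7 S=199.2109 intr=0.0000 cont=0.0000 V=0.0000[hold]; j=8 S=248.8559 intr=0.0000 cont=0.0000 V=0.0000[hold]  S*(8)=65.4845
k=7: j=0 S=46.9015 intr=42.9585 cont=42.1982 V=42.9585[EX]; j=1 S=58.5897 intr=31.2703 cont=30.5100 V=31.2703[EX]; j=2 S=73.1907 intr=16.6693 cont=15.9265 V=16.6693[EX]; j=3 S=91.4305 intr=0.0000 cont=3.9270 V=3.9270[hold]; j=4 S=114.2157 intr=0.0000 cont=0.0000 V=0.0000[hold]; j=5 S=142.6792 intr=0.0000 cont=0.0000 V=0.0000[hold]; j=6 S=178.2361 intr=0.0000 cont=0.0000 V=0.0000[hold]; j=7 S=222.6540 intr=0.0000 cont=0.0000 V=0.0000[hold]  S*(7)=73.1907
k=6: j=0 S=52.4208 intr=37.4392 cont=36.6789 V=37.4392[EX]; j=1 S=65.4845 intr=24.3755 cont=23.6152 V=24.3755[EX]; j=2 S=81.8038 intr=8.0562 cont=10.0785 V=10.0785[hold]; j=3 S=102.1900 intr=0.0000 cont=1.9061 V=1.9061[hold]; j=4 S=127.6566 intr=0.0000 cont=0.0000 V=0.0000[hold]; j=5 S=159.4697 intr=0.0000 cont=0.0000 V=0.0000[hold]; j=6 S=199.2109 intr=0.0000 cont=0.0000 V=0.0000[hold]  S*(6)=65.4845
k=5: j=0 S=58.5897 intr=31.2703 cont=30.5100 V=31.2703[EX]; j=1 S=73.1907 intr=16.6693 cont=16.9326 V=16.9326[hold]; j=2 S=91.4305 intr=0.0000 cont=5.8566 V=5.8566[hold]; j=3 S=114.2157 intr=0.0000 cont=0.9252 V=0.9252[hold]; j=4 S=142.6792 intr=0.0000 cont=0.0000 V=0.0000[hold]; j=5 S=178.2361 intr=0.0000 cont=0.0000 V=0.0000[hold]  S*(5)=58.5897
k=4: j=0 S=65.4845 intr=24.3755 cont=23.7484 V=24.3755[EX]; j=1 S=81.8038 intr=8.0562 cont=11.1830 V=11.1830[hold]; j=2 S=102.1900 intr=0.0000 cont=3.3109 V=3.3109[hold]; j=3 S=127.6566 intr=0.0000 cont=0.4490 V=0.4490[hold]; j=4 S=159.4697 intr=0.0000 cont=0.0000 V=0.0000[hold]  S*(4)=65.4845
k=3: j=0 S=73.1907 intr=16.6693 cont=17.4916 V=17.4916[hold]; j=1 S=91.4305 intr=0.0000 cont=7.1038 V=7.1038[hold]; j=2 S=114.2157 intr=0.0000 cont=1.8343 V=1.8343[hold]; j=3 S=142.6792 intr=0.0000 cont=0.2180 V=0.2180[hold]  S*(3)=-
k=2: j=0 S=81.8038 intr=8.0562 cont=12.0857 V=12.0857[hold]; j=1 S=102.1900 intr=0.0000 cont=4.3765 V=4.3765[hold]; j=2 S=127.6566 intr=0.0000 cont=1.0006 V=1.0006[hold]  S*(2)=-
k=1: j=0 S=91.4305 intr=0.0000 cont=8.0813 V=8.0813[hold]; j=1 S=114.2157 intr=0.0000 cont=2.6307 V=2.6307[hold]  S*(1)=-
k=0: j=0 S=102.1900 intr=0.0000 cont=5.2540 V=5.2540[hold]  S*(0)=-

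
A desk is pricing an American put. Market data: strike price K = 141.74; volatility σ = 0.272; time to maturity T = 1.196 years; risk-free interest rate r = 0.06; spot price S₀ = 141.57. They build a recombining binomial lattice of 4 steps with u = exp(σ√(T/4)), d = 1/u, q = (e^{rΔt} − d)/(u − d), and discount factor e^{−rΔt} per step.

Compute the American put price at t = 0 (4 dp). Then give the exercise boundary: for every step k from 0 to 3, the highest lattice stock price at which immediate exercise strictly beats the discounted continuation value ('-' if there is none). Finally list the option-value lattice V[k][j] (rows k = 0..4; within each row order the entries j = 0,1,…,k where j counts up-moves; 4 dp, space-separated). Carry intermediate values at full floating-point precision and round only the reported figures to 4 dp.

price = 12.4909
boundary = - - 105.1439 122.0050
tree:
12.4909
21.8978 4.3610
36.5961 9.2771 0.0372
51.1270 19.7350 0.0796 0.0000
63.6497 36.5961 0.1700 0.0000 0.0000

Δt=0.29900  u=1.16036  d=0.86180  q=0.52352  discount=0.98222
step 4 (expiry): payoffs max(K−S,0) = 63.6497 36.5961 0.1700 0.0000 0.0000
step 3: (k=3,j=0): S=90.6130, (K−S)⁺=51.1270, hold=48.6068 ⇒ V=51.1270 exercise | (k=3,j=1): S=122.0050, (K−S)⁺=19.7350, hold=17.2148 ⇒ V=19.7350 exercise | (k=3,j=2): S=164.2724, (K−S)⁺=0.0000, hold=0.0796 ⇒ V=0.0796 continue | (k=3,j=3): S=221.1830, (K−S)⁺=0.0000, hold=0.0000 ⇒ V=0.0000 continue  boundary S*=122.0050
step 2: (k=2,j=0): S=105.1439, (K−S)⁺=36.5961, hold=34.0759 ⇒ V=36.5961 exercise | (k=2,j=1): S=141.5700, (K−S)⁺=0.1700, hold=9.2771 ⇒ V=9.2771 continue | (k=2,j=2): S=190.6155, (K−S)⁺=0.0000, hold=0.0372 ⇒ V=0.0372 continue  boundary S*=105.1439
step 1: (k=1,j=0): S=122.0050, (K−S)⁺=19.7350, hold=21.8978 ⇒ V=21.8978 continue | (k=1,j=1): S=164.2724, (K−S)⁺=0.0000, hold=4.3610 ⇒ V=4.3610 continue  boundary S*=-
step 0: (k=0,j=0): S=141.5700, (K−S)⁺=0.1700, hold=12.4909 ⇒ V=12.4909 continue  boundary S*=-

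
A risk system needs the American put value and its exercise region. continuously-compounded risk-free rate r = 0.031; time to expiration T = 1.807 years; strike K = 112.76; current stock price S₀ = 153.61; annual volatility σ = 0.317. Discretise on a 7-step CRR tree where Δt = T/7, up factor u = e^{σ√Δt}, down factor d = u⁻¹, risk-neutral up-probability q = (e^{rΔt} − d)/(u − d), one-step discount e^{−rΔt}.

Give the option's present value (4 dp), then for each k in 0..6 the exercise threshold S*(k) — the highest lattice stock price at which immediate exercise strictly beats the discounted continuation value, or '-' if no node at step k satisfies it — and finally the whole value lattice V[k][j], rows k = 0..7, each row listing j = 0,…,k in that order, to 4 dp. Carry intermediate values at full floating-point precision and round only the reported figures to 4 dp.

price = 6.4165
boundary = - - - - - 68.6564 80.6545
tree:
6.4165
10.0745 2.6332
15.4184 4.5592 0.6290
22.8603 7.7610 1.2303 0.0000
32.5673 12.9176 2.4065 0.0000 0.0000
44.1036 20.8405 4.7073 0.0000 0.0000 0.0000
54.3169 32.1055 9.2077 0.0000 0.0000 0.0000 0.0000
63.0109 44.1036 18.0106 0.0000 0.0000 0.0000 0.0000 0.0000

Δt=0.25814  u=1.17476  d=0.85124  q=0.48466  discount=0.99203
step 7 (expiry): payoffs max(K−S,0) = 63.0109 44.1036 18.0106 0.0000 0.0000 0.0000 0.0000 0.0000
step 6: (k=6,j=0): S=58.4431, (K−S)⁺=54.3169, hold=53.4182 ⇒ V=54.3169 exercise | (k=6,j=1): S=80.6545, (K−S)⁺=32.1055, hold=31.2068 ⇒ V=32.1055 exercise | (k=6,j=2): S=111.3074, (K−S)⁺=1.4526, hold=9.2077 ⇒ V=9.2077 continue | (k=6,j=3): S=153.6100, (K−S)⁺=0.0000, hold=0.0000 ⇒ V=0.0000 continue | (k=6,j=4): S=211.9898, (K−S)⁺=0.0000, hold=0.0000 ⇒ V=0.0000 continue | (k=6,j=5): S=292.5569, (K−S)⁺=0.0000, hold=0.0000 ⇒ V=0.0000 continue | (k=6,j=6): S=403.7438, (K−S)⁺=0.0000, hold=0.0000 ⇒ V=0.0000 continue  boundary S*=80.6545
step 5: (k=5,j=0): S=68.6564, (K−S)⁺=44.1036, hold=43.2049 ⇒ V=44.1036 exercise | (k=5,j=1): S=94.7494, (K−S)⁺=18.0106, hold=20.8405 ⇒ V=20.8405 continue | (k=5,j=2): S=130.7591, (K−S)⁺=0.0000, hold=4.7073 ⇒ V=4.7073 continue | (k=5,j=3): S=180.4543, (K−S)⁺=0.0000, hold=0.0000 ⇒ V=0.0000 continue | (k=5,j=4): S=249.0363, (K−S)⁺=0.0000, hold=0.0000 ⇒ V=0.0000 continue | (k=5,j=5): S=343.6831, (K−S)⁺=0.0000, hold=0.0000 ⇒ V=0.0000 continue  boundary S*=68.6564
step 4: (k=4,j=0): S=80.6545, (K−S)⁺=32.1055, hold=32.5673 ⇒ V=32.5673 continue | (k=4,j=1): S=111.3074, (K−S)⁺=1.4526, hold=12.9176 ⇒ V=12.9176 continue | (k=4,j=2): S=153.6100, (K−S)⁺=0.0000, hold=2.4065 ⇒ V=2.4065 continue | (k=4,j=3): S=211.9898, (K−S)⁺=0.0000, hold=0.0000 ⇒ V=0.0000 continue | (k=4,j=4): S=292.5569, (K−S)⁺=0.0000, hold=0.0000 ⇒ V=0.0000 continue  boundary S*=-
step 3: (k=3,j=0): S=94.7494, (K−S)⁺=18.0106, hold=22.8603 ⇒ V=22.8603 continue | (k=3,j=1): S=130.7591, (K−S)⁺=0.0000, hold=7.7610 ⇒ V=7.7610 continue | (k=3,j=2): S=180.4543, (K−S)⁺=0.0000, hold=1.2303 ⇒ V=1.2303 continue | (k=3,j=3): S=249.0363, (K−S)⁺=0.0000, hold=0.0000 ⇒ V=0.0000 continue  boundary S*=-
step 2: (k=2,j=0): S=111.3074, (K−S)⁺=1.4526, hold=15.4184 ⇒ V=15.4184 continue | (k=2,j=1): S=153.6100, (K−S)⁺=0.0000, hold=4.5592 ⇒ V=4.5592 continue | (k=2,j=2): S=211.9898, (K−S)⁺=0.0000, hold=0.6290 ⇒ V=0.6290 continue  boundary S*=-
step 1: (k=1,j=0): S=130.7591, (K−S)⁺=0.0000, hold=10.0745 ⇒ V=10.0745 continue | (k=1,j=1): S=180.4543, (K−S)⁺=0.0000, hold=2.6332 ⇒ V=2.6332 continue  boundary S*=-
step 0: (k=0,j=0): S=153.6100, (K−S)⁺=0.0000, hold=6.4165 ⇒ V=6.4165 continue  boundary S*=-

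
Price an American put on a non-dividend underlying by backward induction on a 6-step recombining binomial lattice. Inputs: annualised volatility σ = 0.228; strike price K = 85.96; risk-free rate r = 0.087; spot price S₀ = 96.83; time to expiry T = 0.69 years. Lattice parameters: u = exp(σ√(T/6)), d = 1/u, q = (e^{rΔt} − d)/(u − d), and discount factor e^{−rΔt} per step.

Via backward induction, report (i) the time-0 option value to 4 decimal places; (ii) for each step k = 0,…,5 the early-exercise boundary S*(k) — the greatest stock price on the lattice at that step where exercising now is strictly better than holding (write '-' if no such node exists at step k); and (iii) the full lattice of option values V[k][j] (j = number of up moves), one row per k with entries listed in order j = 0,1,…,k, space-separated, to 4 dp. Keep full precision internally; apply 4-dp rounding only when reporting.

price = 1.7804
boundary = - - - - 71.0712 76.7844
tree:
1.7804
3.1875 0.6414
5.5509 1.2783 0.1230
9.3215 2.5133 0.2734 0.0000
14.8888 4.8573 0.6077 0.0000 0.0000
20.1768 9.1756 1.3510 0.0000 0.0000 0.0000
25.0714 14.8888 3.0032 0.0000 0.0000 0.0000 0.0000

params: Δt=0.11500 u=1.08039 d=0.92559 q=0.54564 e^(-rΔt)=0.99004
t_6 payoffs: 25.0714 14.8888 3.0032 0.0000 0.0000 0.0000 0.0000
t_5: node(5,0) S=65.7832 payoff=20.1768 vs cont=19.3211 → 20.1768 [stop]  node(5,1) S=76.7844 payoff=9.1756 vs cont=8.3199 → 9.1756 [stop]  node(5,2) S=89.6254 payoff=0.0000 vs cont=1.3510 → 1.3510 [wait]  node(5,3) S=104.6138 payoff=0.0000 vs cont=0.0000 → 0.0000 [wait]  node(5,4) S=122.1088 payoff=0.0000 vs cont=0.0000 → 0.0000 [wait]  node(5,5) S=142.5296 payoff=0.0000 vs cont=0.0000 → 0.0000 [wait]  ⇒ S*(5)=76.7844
t_4: node(4,0) S=71.0712 payoff=14.8888 vs cont=14.0330 → 14.8888 [stop]  node(4,1) S=82.9568 payoff=3.0032 vs cont=4.8573 → 4.8573 [wait]  node(4,2) S=96.8300 payoff=0.0000 vs cont=0.6077 → 0.6077 [wait]  node(4,3) S=113.0233 payoff=0.0000 vs cont=0.0000 → 0.0000 [wait]  node(4,4) S=131.9247 payoff=0.0000 vs cont=0.0000 → 0.0000 [wait]  ⇒ S*(4)=71.0712
t_3: node(3,0) S=76.7844 payoff=9.1756 vs cont=9.3215 → 9.3215 [wait]  node(3,1) S=89.6254 payoff=0.0000 vs cont=2.5133 → 2.5133 [wait]  node(3,2) S=104.6138 payoff=0.0000 vs cont=0.2734 → 0.2734 [wait]  node(3,3) S=122.1088 payoff=0.0000 vs cont=0.0000 → 0.0000 [wait]  ⇒ S*(3)=-
t_2: node(2,0) S=82.9568 payoff=3.0032 vs cont=5.5509 → 5.5509 [wait]  node(2,1) S=96.8300 payoff=0.0000 vs cont=1.2783 → 1.2783 [wait]  node(2,2) S=113.0233 payoff=0.0000 vs cont=0.1230 → 0.1230 [wait]  ⇒ S*(2)=-
t_1: node(1,0) S=89.6254 payoff=0.0000 vs cont=3.1875 → 3.1875 [wait]  node(1,1) S=104.6138 payoff=0.0000 vs cont=0.6414 → 0.6414 [wait]  ⇒ S*(1)=-
t_0: node(0,0) S=96.8300 payoff=0.0000 vs cont=1.7804 → 1.7804 [wait]  ⇒ S*(0)=-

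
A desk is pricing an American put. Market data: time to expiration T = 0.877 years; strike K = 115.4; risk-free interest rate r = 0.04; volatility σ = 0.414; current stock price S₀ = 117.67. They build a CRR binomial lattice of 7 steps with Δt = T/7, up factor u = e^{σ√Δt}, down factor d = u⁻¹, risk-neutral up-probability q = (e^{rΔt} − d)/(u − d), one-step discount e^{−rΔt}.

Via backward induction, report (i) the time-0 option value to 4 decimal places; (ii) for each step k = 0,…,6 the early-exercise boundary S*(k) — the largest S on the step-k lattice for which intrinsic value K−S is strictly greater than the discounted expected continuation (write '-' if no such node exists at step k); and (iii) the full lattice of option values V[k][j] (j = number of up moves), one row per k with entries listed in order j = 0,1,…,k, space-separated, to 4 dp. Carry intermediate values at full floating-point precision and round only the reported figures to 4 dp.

price = 15.6235
boundary = - - - - 65.4791 75.8130 87.7777
tree:
15.6235
22.0458 8.8435
30.1206 13.5466 3.8515
39.6284 20.1565 6.5421 0.9829
49.9209 28.9154 10.8978 1.9016 0.0000
58.8462 39.5870 17.6805 3.6788 0.0000 0.0000
66.5549 49.9209 27.6223 7.1172 0.0000 0.0000 0.0000
73.2128 58.8462 39.5870 13.7693 0.0000 0.0000 0.0000 0.0000

params: Δt=0.12529 u=1.15782 d=0.86369 q=0.48051 e^(-rΔt)=0.99500
t_7 payoffs: 73.2128 58.8462 39.5870 13.7693 0.0000 0.0000 0.0000 0.0000
t_6: node(6,0) S=48.8451 payoff=66.5549 vs cont=65.9780 → 66.5549 [stop]  node(6,1) S=65.4791 payoff=49.9209 vs cont=49.3440 → 49.9209 [stop]  node(6,2) S=87.7777 payoff=27.6223 vs cont=27.0454 → 27.6223 [stop]  node(6,3) S=117.6700 payoff=0.0000 vs cont=7.1172 → 7.1172 [wait]  node(6,4) S=157.7420 payoff=0.0000 vs cont=0.0000 → 0.0000 [wait]  node(6,5) S=211.4603 payoff=0.0000 vs cont=0.0000 → 0.0000 [wait]  node(6,6) S=283.4721 payoff=0.0000 vs cont=0.0000 → 0.0000 [wait]  ⇒ S*(6)=87.7777
t_5: node(5,0) S=56.5538 payoff=58.8462 vs cont=58.2693 → 58.8462 [stop]  node(5,1) S=75.8130 payoff=39.5870 vs cont=39.0102 → 39.5870 [stop]  node(5,2) S=101.6307 payoff=13.7693 vs cont=17.6805 → 17.6805 [wait]  node(5,3) S=136.2406 payoff=0.0000 vs cont=3.6788 → 3.6788 [wait]  node(5,4) S=182.6367 payoff=0.0000 vs cont=0.0000 → 0.0000 [wait]  node(5,5) S=244.8328 payoff=0.0000 vs cont=0.0000 → 0.0000 [wait]  ⇒ S*(5)=75.8130
t_4: node(4,0) S=65.4791 payoff=49.9209 vs cont=49.3440 → 49.9209 [stop]  node(4,1) S=87.7777 payoff=27.6223 vs cont=28.9154 → 28.9154 [wait]  node(4,2) S=117.6700 payoff=0.0000 vs cont=10.8978 → 10.8978 [wait]  node(4,3) S=157.7420 payoff=0.0000 vs cont=1.9016 → 1.9016 [wait]  node(4,4) S=211.4603 payoff=0.0000 vs cont=0.0000 → 0.0000 [wait]  ⇒ S*(4)=65.4791
t_3: node(3,0) S=75.8130 payoff=39.5870 vs cont=39.6284 → 39.6284 [wait]  node(3,1) S=101.6307 payoff=13.7693 vs cont=20.1565 → 20.1565 [wait]  node(3,2) S=136.2406 payoff=0.0000 vs cont=6.5421 → 6.5421 [wait]  node(3,3) S=182.6367 payoff=0.0000 vs cont=0.9829 → 0.9829 [wait]  ⇒ S*(3)=-
t_2: node(2,0) S=87.7777 payoff=27.6223 vs cont=30.1206 → 30.1206 [wait]  node(2,1) S=117.6700 payoff=0.0000 vs cont=13.5466 → 13.5466 [wait]  node(2,2) S=157.7420 payoff=0.0000 vs cont=3.8515 → 3.8515 [wait]  ⇒ S*(2)=-
t_1: node(1,0) S=101.6307 payoff=13.7693 vs cont=22.0458 → 22.0458 [wait]  node(1,1) S=136.2406 payoff=0.0000 vs cont=8.8435 → 8.8435 [wait]  ⇒ S*(1)=-
t_0: node(0,0) S=117.6700 payoff=0.0000 vs cont=15.6235 → 15.6235 [wait]  ⇒ S*(0)=-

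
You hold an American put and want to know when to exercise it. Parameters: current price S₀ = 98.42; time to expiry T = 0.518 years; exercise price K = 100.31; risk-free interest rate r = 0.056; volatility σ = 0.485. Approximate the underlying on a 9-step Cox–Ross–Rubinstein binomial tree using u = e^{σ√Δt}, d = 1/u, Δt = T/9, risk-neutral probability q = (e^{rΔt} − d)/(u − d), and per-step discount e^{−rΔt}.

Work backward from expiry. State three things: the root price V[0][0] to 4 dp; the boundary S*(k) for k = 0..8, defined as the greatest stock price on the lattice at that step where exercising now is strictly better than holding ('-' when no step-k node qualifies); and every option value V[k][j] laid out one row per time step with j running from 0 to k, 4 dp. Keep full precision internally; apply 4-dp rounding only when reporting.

price = 13.7163
boundary = - - - - 61.7951 69.4203 61.7951 69.4203 77.9864
tree:
13.7163
18.5890 8.6291
24.4762 12.4561 4.6193
31.2243 17.4675 7.2130 1.8936
38.5149 23.6839 10.9773 3.2604 0.4537
45.3026 30.8897 16.1835 5.5174 0.8834 0.0000
51.3446 38.5149 22.9266 9.1249 1.7202 0.0000 0.0000
56.7230 45.3026 30.8897 14.6163 3.3496 0.0000 0.0000 0.0000
61.5107 51.3446 38.5149 22.3236 6.5224 0.0000 0.0000 0.0000 0.0000
65.7724 56.7230 45.3026 30.8897 12.7005 0.0000 0.0000 0.0000 0.0000 0.0000

Δt=0.05756, u=1.12339, d=0.89016, q=0.48479, disc=e^(-rΔt)=0.99678
k=9 terminal: V=max(K-S,0) → 65.7724 56.7230 45.3026 30.8897 12.7005 0.0000 0.0000 0.0000 0.0000 0.0000
k=8: j=0 S=38.7993 intr=61.5107 cont=61.1879 V=61.5107[EX]; j=1 S=48.9654 intr=51.3446 cont=51.0218 V=51.3446[EX]; j=2 S=61.7951 intr=38.5149 cont=38.1921 V=38.5149[EX]; j=3 S=77.9864 intr=22.3236 cont=22.0009 V=22.3236[EX]; j=4 S=98.4200 intr=1.8900 cont=6.5224 V=6.5224[hold]; j=5 S=124.2076 intr=0.0000 cont=0.0000 V=0.0000[hold]; j=6 S=156.7519 intr=0.0000 cont=0.0000 V=0.0000[hold]; j=7 S=197.8234 intr=0.0000 cont=0.0000 V=0.0000[hold]; j=8 S=249.6562 intr=0.0000 cont=0.0000 V=0.0000[hold]  S*(8)=77.9864
k=7: j=0 S=43.5870 intr=56.7230 cont=56.4002 V=56.7230[EX]; j=1 S=55.0074 intr=45.3026 cont=44.9798 V=45.3026[EX]; j=2 S=69.4203 intr=30.8897 cont=30.5669 V=30.8897[EX]; j=3 S=87.6095 intr=12.7005 cont=14.6163 V=14.6163[hold]; j=4 S=110.5645 intr=0.0000 cont=3.3496 V=3.3496[hold]; j=5 S=139.5341 intr=0.0000 cont=0.0000 V=0.0000[hold]; j=6 S=176.0943 intr=0.0000 cont=0.0000 V=0.0000[hold]; j=7 S=222.2337 intr=0.0000 cont=0.0000 V=0.0000[hold]  S*(7)=69.4203
k=6: j=0 S=48.9654 intr=51.3446 cont=51.0218 V=51.3446[EX]; j=1 S=61.7951 intr=38.5149 cont=38.1921 V=38.5149[EX]; j=2 S=77.9864 intr=22.3236 cont=22.9266 V=22.9266[hold]; j=3 S=98.4200 intr=1.8900 cont=9.1249 V=9.1249[hold]; j=4 S=124.2076 intr=0.0000 cont=1.7202 V=1.7202[hold]; j=5 S=156.7519 intr=0.0000 cont=0.0000 V=0.0000[hold]; j=6 S=197.8234 intr=0.0000 cont=0.0000 V=0.0000[hold]  S*(6)=61.7951
k=5: j=0 S=55.0074 intr=45.3026 cont=44.9798 V=45.3026[EX]; j=1 S=69.4203 intr=30.8897 cont=30.8583 V=30.8897[EX]; j=2 S=87.6095 intr=12.7005 cont=16.1835 V=16.1835[hold]; j=3 S=110.5645 intr=0.0000 cont=5.5174 V=5.5174[hold]; j=4 S=139.5341 intr=0.0000 cont=0.8834 V=0.8834[hold]; j=5 S=176.0943 intr=0.0000 cont=0.0000 V=0.0000[hold]  S*(5)=69.4203
k=4: j=0 S=61.7951 intr=38.5149 cont=38.1921 V=38.5149[EX]; j=1 S=77.9864 intr=22.3236 cont=23.6839 V=23.6839[hold]; j=2 S=98.4200 intr=1.8900 cont=10.9773 V=10.9773[hold]; j=3 S=124.2076 intr=0.0000 cont=3.2604 V=3.2604[hold]; j=4 S=156.7519 intr=0.0000 cont=0.4537 V=0.4537[hold]  S*(4)=61.7951
k=3: j=0 S=69.4203 intr=30.8897 cont=31.2243 V=31.2243[hold]; j=1 S=87.6095 intr=12.7005 cont=17.4675 V=17.4675[hold]; j=2 S=110.5645 intr=0.0000 cont=7.2130 V=7.2130[hold]; j=3 S=139.5341 intr=0.0000 cont=1.8936 V=1.8936[hold]  S*(3)=-
k=2: j=0 S=77.9864 intr=22.3236 cont=24.4762 V=24.4762[hold]; j=1 S=98.4200 intr=1.8900 cont=12.4561 V=12.4561[hold]; j=2 S=124.2076 intr=0.0000 cont=4.6193 V=4.6193[hold]  S*(2)=-
k=1: j=0 S=87.6095 intr=12.7005 cont=18.5890 V=18.5890[hold]; j=1 S=110.5645 intr=0.0000 cont=8.6291 V=8.6291[hold]  S*(1)=-
k=0: j=0 S=98.4200 intr=1.8900 cont=13.7163 V=13.7163[hold]  S*(0)=-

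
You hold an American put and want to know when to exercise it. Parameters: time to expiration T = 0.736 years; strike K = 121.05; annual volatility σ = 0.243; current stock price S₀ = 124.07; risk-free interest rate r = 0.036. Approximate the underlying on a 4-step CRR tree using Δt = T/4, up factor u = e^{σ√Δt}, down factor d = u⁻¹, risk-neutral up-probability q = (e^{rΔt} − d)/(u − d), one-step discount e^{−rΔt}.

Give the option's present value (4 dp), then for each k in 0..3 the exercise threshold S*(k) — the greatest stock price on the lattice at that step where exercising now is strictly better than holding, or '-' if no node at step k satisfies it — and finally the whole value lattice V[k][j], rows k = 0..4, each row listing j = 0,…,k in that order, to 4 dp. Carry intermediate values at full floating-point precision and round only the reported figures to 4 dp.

params: Δt=0.18400 u=1.10986 d=0.90101 q=0.50579 e^(-rΔt)=0.99340
t_4 payoffs: 39.2805 20.3269 0.0000 0.0000 0.0000
t_3: node(3,0) S=90.7528 payoff=30.2972 vs cont=29.4980 → 30.2972 [stop]  node(3,1) S=111.7887 payoff=9.2613 vs cont=9.9795 → 9.9795 [wait]  node(3,2) S=137.7005 payoff=0.0000 vs cont=0.0000 → 0.0000 [wait]  node(3,3) S=169.6185 payoff=0.0000 vs cont=0.0000 → 0.0000 [wait]  ⇒ S*(3)=90.7528
t_2: node(2,0) S=100.7231 payoff=20.3269 vs cont=19.8886 → 20.3269 [stop]  node(2,1) S=124.0700 payoff=0.0000 vs cont=4.8994 → 4.8994 [wait]  node(2,2) S=152.8285 payoff=0.0000 vs cont=0.0000 → 0.0000 [wait]  ⇒ S*(2)=100.7231
t_1: node(1,0) S=111.7887 payoff=9.2613 vs cont=12.4412 → 12.4412 [wait]  node(1,1) S=137.7005 payoff=0.0000 vs cont=2.4054 → 2.4054 [wait]  ⇒ S*(1)=-
t_0: node(0,0) S=124.0700 payoff=0.0000 vs cont=7.3166 → 7.3166 [wait]  ⇒ S*(0)=-

price = 7.3166
boundary = - - 100.7231 90.7528
tree:
7.3166
12.4412 2.4054
20.3269 4.8994 0.0000
30.2972 9.9795 0.0000 0.0000
39.2805 20.3269 0.0000 0.0000 0.0000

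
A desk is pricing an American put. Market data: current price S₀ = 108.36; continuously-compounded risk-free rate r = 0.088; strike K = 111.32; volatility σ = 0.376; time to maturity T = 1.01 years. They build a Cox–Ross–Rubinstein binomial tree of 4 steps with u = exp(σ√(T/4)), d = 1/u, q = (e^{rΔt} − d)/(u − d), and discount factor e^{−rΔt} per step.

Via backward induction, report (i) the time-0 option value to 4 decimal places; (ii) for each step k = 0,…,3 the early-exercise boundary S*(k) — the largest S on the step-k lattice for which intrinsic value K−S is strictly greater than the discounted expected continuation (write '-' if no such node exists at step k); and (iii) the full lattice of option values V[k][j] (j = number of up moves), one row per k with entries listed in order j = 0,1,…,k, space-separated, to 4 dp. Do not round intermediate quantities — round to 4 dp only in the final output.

Δt=0.25250, u=1.20797, d=0.82784, q=0.51201, disc=e^(-rΔt)=0.97803
k=4 terminal: V=max(K-S,0) → 60.4279 37.0592 2.9600 0.0000 0.0000
k=3: j=0 S=61.4759 intr=49.8441 cont=47.3978 V=49.8441[EX]; j=1 S=89.7045 intr=21.6155 cont=19.1692 V=21.6155[EX]; j=2 S=130.8952 intr=0.0000 cont=1.4127 V=1.4127[hold]; j=3 S=190.9997 intr=0.0000 cont=0.0000 V=0.0000[hold]  S*(3)=89.7045
k=2: j=0 S=74.2608 intr=37.0592 cont=34.6129 V=37.0592[EX]; j=1 S=108.3600 intr=2.9600 cont=11.0237 V=11.0237[hold]; j=2 S=158.1169 intr=0.0000 cont=0.6742 V=0.6742[hold]  S*(2)=74.2608
k=1: j=0 S=89.7045 intr=21.6155 cont=23.2072 V=23.2072[hold]; j=1 S=130.8952 intr=0.0000 cont=5.5988 V=5.5988[hold]  S*(1)=-
k=0: j=0 S=108.3600 intr=2.9600 cont=13.8796 V=13.8796[hold]  S*(0)=-

price = 13.8796
boundary = - - 74.2608 89.7045
tree:
13.8796
23.2072 5.5988
37.0592 11.0237 0.6742
49.8441 21.6155 1.4127 0.0000
60.4279 37.0592 2.9600 0.0000 0.0000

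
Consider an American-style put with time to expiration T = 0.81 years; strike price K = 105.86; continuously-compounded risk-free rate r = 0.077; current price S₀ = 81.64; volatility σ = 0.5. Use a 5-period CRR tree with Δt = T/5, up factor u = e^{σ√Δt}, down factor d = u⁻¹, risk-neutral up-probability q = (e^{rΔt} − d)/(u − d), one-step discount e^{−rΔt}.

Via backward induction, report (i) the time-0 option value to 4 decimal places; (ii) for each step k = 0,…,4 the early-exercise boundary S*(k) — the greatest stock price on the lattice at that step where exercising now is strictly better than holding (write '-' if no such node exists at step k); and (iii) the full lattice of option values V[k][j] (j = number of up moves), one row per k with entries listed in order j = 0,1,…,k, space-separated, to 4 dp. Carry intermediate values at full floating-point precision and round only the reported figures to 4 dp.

Δt=0.16200, u=1.22293, d=0.81771, q=0.48083, disc=e^(-rΔt)=0.98760
k=5 terminal: V=max(K-S,0) → 76.0129 61.2222 39.1021 6.0203 0.0000 0.0000
k=4: j=0 S=36.5008 intr=69.3592 cont=68.0469 V=69.3592[EX]; j=1 S=54.5887 intr=51.2713 cont=49.9590 V=51.2713[EX]; j=2 S=81.6400 intr=24.2200 cont=22.9077 V=24.2200[EX]; j=3 S=122.0965 intr=0.0000 cont=3.0868 V=3.0868[hold]; j=4 S=182.6011 intr=0.0000 cont=0.0000 V=0.0000[hold]  S*(4)=81.6400
k=3: j=0 S=44.6378 intr=61.2222 cont=59.9099 V=61.2222[EX]; j=1 S=66.7579 intr=39.1021 cont=37.7898 V=39.1021[EX]; j=2 S=99.8397 intr=6.0203 cont=13.8842 V=13.8842[hold]; j=3 S=149.3149 intr=0.0000 cont=1.5827 V=1.5827[hold]  S*(3)=66.7579
k=2: j=0 S=54.5887 intr=51.2713 cont=49.9590 V=51.2713[EX]; j=1 S=81.6400 intr=24.2200 cont=26.6420 V=26.6420[hold]; j=2 S=122.0965 intr=0.0000 cont=7.8704 V=7.8704[hold]  S*(2)=54.5887
k=1: j=0 S=66.7579 intr=39.1021 cont=38.9399 V=39.1021[EX]; j=1 S=99.8397 intr=6.0203 cont=17.3976 V=17.3976[hold]  S*(1)=66.7579
k=0: j=0 S=81.6400 intr=24.2200 cont=28.3105 V=28.3105[hold]  S*(0)=-

price = 28.3105
boundary = - 66.7579 54.5887 66.7579 81.6400
tree:
28.3105
39.1021 17.3976
51.2713 26.6420 7.8704
61.2222 39.1021 13.8842 1.5827
69.3592 51.2713 24.2200 3.0868 0.0000
76.0129 61.2222 39.1021 6.0203 0.0000 0.0000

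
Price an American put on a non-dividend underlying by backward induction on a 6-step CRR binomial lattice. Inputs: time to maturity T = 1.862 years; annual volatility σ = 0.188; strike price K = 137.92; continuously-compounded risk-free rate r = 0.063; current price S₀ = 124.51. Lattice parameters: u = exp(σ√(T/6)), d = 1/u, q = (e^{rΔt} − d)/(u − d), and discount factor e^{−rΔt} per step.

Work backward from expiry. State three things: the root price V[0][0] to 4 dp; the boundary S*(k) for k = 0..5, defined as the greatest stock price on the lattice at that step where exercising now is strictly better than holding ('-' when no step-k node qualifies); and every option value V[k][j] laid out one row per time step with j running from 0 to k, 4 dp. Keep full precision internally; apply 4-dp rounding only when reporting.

Δt=0.31033  u=1.11041  d=0.90057  q=0.56793  discount=0.98064
step 6 (expiry): payoffs max(K−S,0) = 71.4996 56.0228 36.9397 13.4100 0.0000 0.0000 0.0000
step 5: (k=5,j=0): S=73.7540, (K−S)⁺=64.1660, hold=61.4957 ⇒ V=64.1660 exercise | (k=5,j=1): S=90.9396, (K−S)⁺=46.9804, hold=44.3101 ⇒ V=46.9804 exercise | (k=5,j=2): S=112.1297, (K−S)⁺=25.7903, hold=23.1201 ⇒ V=25.7903 exercise | (k=5,j=3): S=138.2573, (K−S)⁺=0.0000, hold=5.6819 ⇒ V=5.6819 continue | (k=5,j=4): S=170.4730, (K−S)⁺=0.0000, hold=0.0000 ⇒ V=0.0000 continue | (k=5,j=5): S=210.1953, (K−S)⁺=0.0000, hold=0.0000 ⇒ V=0.0000 continue  boundary S*=112.1297
step 4: (k=4,j=0): S=81.8972, (K−S)⁺=56.0228, hold=53.3525 ⇒ V=56.0228 exercise | (k=4,j=1): S=100.9803, (K−S)⁺=36.9397, hold=34.2694 ⇒ V=36.9397 exercise | (k=4,j=2): S=124.5100, (K−S)⁺=13.4100, hold=14.0920 ⇒ V=14.0920 continue | (k=4,j=3): S=153.5224, (K−S)⁺=0.0000, hold=2.4075 ⇒ V=2.4075 continue | (k=4,j=4): S=189.2951, (K−S)⁺=0.0000, hold=0.0000 ⇒ V=0.0000 continue  boundary S*=100.9803
step 3: (k=3,j=0): S=90.9396, (K−S)⁺=46.9804, hold=44.3101 ⇒ V=46.9804 exercise | (k=3,j=1): S=112.1297, (K−S)⁺=25.7903, hold=23.4999 ⇒ V=25.7903 exercise | (k=3,j=2): S=138.2573, (K−S)⁺=0.0000, hold=7.3117 ⇒ V=7.3117 continue | (k=3,j=3): S=170.4730, (K−S)⁺=0.0000, hold=1.0201 ⇒ V=1.0201 continue  boundary S*=112.1297
step 2: (k=2,j=0): S=100.9803, (K−S)⁺=36.9397, hold=34.2694 ⇒ V=36.9397 exercise | (k=2,j=1): S=124.5100, (K−S)⁺=13.4100, hold=14.9997 ⇒ V=14.9997 continue | (k=2,j=2): S=153.5224, (K−S)⁺=0.0000, hold=3.6661 ⇒ V=3.6661 continue  boundary S*=100.9803
step 1: (k=1,j=0): S=112.1297, (K−S)⁺=25.7903, hold=24.0054 ⇒ V=25.7903 exercise | (k=1,j=1): S=138.2573, (K−S)⁺=0.0000, hold=8.3972 ⇒ V=8.3972 continue  boundary S*=112.1297
step 0: (k=0,j=0): S=124.5100, (K−S)⁺=13.4100, hold=15.6042 ⇒ V=15.6042 continue  boundary S*=-

price = 15.6042
boundary = - 112.1297 100.9803 112.1297 100.9803 112.1297
tree:
15.6042
25.7903 8.3972
36.9397 14.9997 3.6661
46.9804 25.7903 7.3117 1.0201
56.0228 36.9397 14.0920 2.4075 0.0000
64.1660 46.9804 25.7903 5.6819 0.0000 0.0000
71.4996 56.0228 36.9397 13.4100 0.0000 0.0000 0.0000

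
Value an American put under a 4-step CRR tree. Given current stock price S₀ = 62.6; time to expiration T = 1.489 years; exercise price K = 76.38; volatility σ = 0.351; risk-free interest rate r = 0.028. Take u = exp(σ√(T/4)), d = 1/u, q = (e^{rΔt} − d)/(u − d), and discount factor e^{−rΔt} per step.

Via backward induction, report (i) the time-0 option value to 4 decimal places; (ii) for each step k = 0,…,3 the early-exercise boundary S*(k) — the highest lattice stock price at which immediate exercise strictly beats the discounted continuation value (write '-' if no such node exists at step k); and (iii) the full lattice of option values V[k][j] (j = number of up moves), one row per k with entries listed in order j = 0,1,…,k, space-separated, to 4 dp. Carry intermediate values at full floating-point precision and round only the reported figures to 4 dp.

Δt=0.37225  u=1.23881  d=0.80722  q=0.47094  discount=0.98963
step 4 (expiry): payoffs max(K−S,0) = 49.8002 35.5891 13.7800 0.0000 0.0000
step 3: (k=3,j=0): S=32.9274, (K−S)⁺=43.4526, hold=42.6606 ⇒ V=43.4526 exercise | (k=3,j=1): S=50.5323, (K−S)⁺=25.8477, hold=25.0558 ⇒ V=25.8477 exercise | (k=3,j=2): S=77.5497, (K−S)⁺=0.0000, hold=7.2148 ⇒ V=7.2148 continue | (k=3,j=3): S=119.0120, (K−S)⁺=0.0000, hold=0.0000 ⇒ V=0.0000 continue  boundary S*=50.5323
step 2: (k=2,j=0): S=40.7909, (K−S)⁺=35.5891, hold=34.7971 ⇒ V=35.5891 exercise | (k=2,j=1): S=62.6000, (K−S)⁺=13.7800, hold=16.8957 ⇒ V=16.8957 continue | (k=2,j=2): S=96.0695, (K−S)⁺=0.0000, hold=3.7775 ⇒ V=3.7775 continue  boundary S*=40.7909
step 1: (k=1,j=0): S=50.5323, (K−S)⁺=25.8477, hold=26.5079 ⇒ V=26.5079 continue | (k=1,j=1): S=77.5497, (K−S)⁺=0.0000, hold=10.6066 ⇒ V=10.6066 continue  boundary S*=-
step 0: (k=0,j=0): S=62.6000, (K−S)⁺=13.7800, hold=18.8221 ⇒ V=18.8221 continue  boundary S*=-

price = 18.8221
boundary = - - 40.7909 50.5323
tree:
18.8221
26.5079 10.6066
35.5891 16.8957 3.7775
43.4526 25.8477 7.2148 0.0000
49.8002 35.5891 13.7800 0.0000 0.0000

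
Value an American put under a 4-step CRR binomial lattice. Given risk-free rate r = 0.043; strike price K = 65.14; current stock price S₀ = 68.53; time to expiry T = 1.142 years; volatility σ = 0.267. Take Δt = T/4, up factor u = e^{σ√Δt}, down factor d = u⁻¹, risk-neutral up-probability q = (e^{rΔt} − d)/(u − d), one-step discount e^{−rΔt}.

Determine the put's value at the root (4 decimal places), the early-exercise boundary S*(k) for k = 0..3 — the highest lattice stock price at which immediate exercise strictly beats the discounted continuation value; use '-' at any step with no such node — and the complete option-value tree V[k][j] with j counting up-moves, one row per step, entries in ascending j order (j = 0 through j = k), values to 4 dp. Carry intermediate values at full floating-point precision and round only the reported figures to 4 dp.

params: Δt=0.28550 u=1.15334 d=0.86705 q=0.50754 e^(-rΔt)=0.98780
t_4 payoffs: 26.4100 13.6214 0.0000 0.0000 0.0000
t_3: node(3,0) S=44.6690 payoff=20.4710 vs cont=19.6762 → 20.4710 [stop]  node(3,1) S=59.4186 payoff=5.7214 vs cont=6.6261 → 6.6261 [wait]  node(3,2) S=79.0385 payoff=0.0000 vs cont=0.0000 → 0.0000 [wait]  node(3,3) S=105.1369 payoff=0.0000 vs cont=0.0000 → 0.0000 [wait]  ⇒ S*(3)=44.6690
t_2: node(2,0) S=51.5186 payoff=13.6214 vs cont=13.2802 → 13.6214 [stop]  node(2,1) S=68.5300 payoff=0.0000 vs cont=3.2233 → 3.2233 [wait]  node(2,2) S=91.1585 payoff=0.0000 vs cont=0.0000 → 0.0000 [wait]  ⇒ S*(2)=51.5186
t_1: node(1,0) S=59.4186 payoff=5.7214 vs cont=8.2421 → 8.2421 [wait]  node(1,1) S=79.0385 payoff=0.0000 vs cont=1.5680 → 1.5680 [wait]  ⇒ S*(1)=-
t_0: node(0,0) S=68.5300 payoff=0.0000 vs cont=4.7955 → 4.7955 [wait]  ⇒ S*(0)=-

price = 4.7955
boundary = - - 51.5186 44.6690
tree:
4.7955
8.2421 1.5680
13.6214 3.2233 0.0000
20.4710 6.6261 0.0000 0.0000
26.4100 13.6214 0.0000 0.0000 0.0000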